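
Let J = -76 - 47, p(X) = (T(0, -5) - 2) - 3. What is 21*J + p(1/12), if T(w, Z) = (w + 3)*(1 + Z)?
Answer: -2600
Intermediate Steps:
T(w, Z) = (1 + Z)*(3 + w) (T(w, Z) = (3 + w)*(1 + Z) = (1 + Z)*(3 + w))
p(X) = -17 (p(X) = ((3 + 0 + 3*(-5) - 5*0) - 2) - 3 = ((3 + 0 - 15 + 0) - 2) - 3 = (-12 - 2) - 3 = -14 - 3 = -17)
J = -123
21*J + p(1/12) = 21*(-123) - 17 = -2583 - 17 = -2600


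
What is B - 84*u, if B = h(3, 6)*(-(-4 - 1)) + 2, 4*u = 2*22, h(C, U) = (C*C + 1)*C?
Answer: -772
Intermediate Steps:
h(C, U) = C*(1 + C**2) (h(C, U) = (C**2 + 1)*C = (1 + C**2)*C = C*(1 + C**2))
u = 11 (u = (2*22)/4 = (1/4)*44 = 11)
B = 152 (B = (3 + 3**3)*(-(-4 - 1)) + 2 = (3 + 27)*(-1*(-5)) + 2 = 30*5 + 2 = 150 + 2 = 152)
B - 84*u = 152 - 84*11 = 152 - 924 = -772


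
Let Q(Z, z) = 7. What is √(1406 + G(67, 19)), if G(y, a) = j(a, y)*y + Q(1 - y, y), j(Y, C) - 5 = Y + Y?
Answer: √4294 ≈ 65.529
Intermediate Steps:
j(Y, C) = 5 + 2*Y (j(Y, C) = 5 + (Y + Y) = 5 + 2*Y)
G(y, a) = 7 + y*(5 + 2*a) (G(y, a) = (5 + 2*a)*y + 7 = y*(5 + 2*a) + 7 = 7 + y*(5 + 2*a))
√(1406 + G(67, 19)) = √(1406 + (7 + 67*(5 + 2*19))) = √(1406 + (7 + 67*(5 + 38))) = √(1406 + (7 + 67*43)) = √(1406 + (7 + 2881)) = √(1406 + 2888) = √4294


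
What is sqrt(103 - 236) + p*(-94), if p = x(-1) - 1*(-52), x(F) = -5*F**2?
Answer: -4418 + I*sqrt(133) ≈ -4418.0 + 11.533*I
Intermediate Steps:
p = 47 (p = -5*(-1)**2 - 1*(-52) = -5*1 + 52 = -5 + 52 = 47)
sqrt(103 - 236) + p*(-94) = sqrt(103 - 236) + 47*(-94) = sqrt(-133) - 4418 = I*sqrt(133) - 4418 = -4418 + I*sqrt(133)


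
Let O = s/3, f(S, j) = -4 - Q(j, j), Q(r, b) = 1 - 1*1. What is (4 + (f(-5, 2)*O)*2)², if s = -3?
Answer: 144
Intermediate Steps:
Q(r, b) = 0 (Q(r, b) = 1 - 1 = 0)
f(S, j) = -4 (f(S, j) = -4 - 1*0 = -4 + 0 = -4)
O = -1 (O = -3/3 = -3*⅓ = -1)
(4 + (f(-5, 2)*O)*2)² = (4 - 4*(-1)*2)² = (4 + 4*2)² = (4 + 8)² = 12² = 144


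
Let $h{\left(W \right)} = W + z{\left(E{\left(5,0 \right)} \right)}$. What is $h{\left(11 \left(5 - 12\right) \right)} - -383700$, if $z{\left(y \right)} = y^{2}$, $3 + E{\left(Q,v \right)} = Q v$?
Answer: $383632$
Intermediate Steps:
$E{\left(Q,v \right)} = -3 + Q v$
$h{\left(W \right)} = 9 + W$ ($h{\left(W \right)} = W + \left(-3 + 5 \cdot 0\right)^{2} = W + \left(-3 + 0\right)^{2} = W + \left(-3\right)^{2} = W + 9 = 9 + W$)
$h{\left(11 \left(5 - 12\right) \right)} - -383700 = \left(9 + 11 \left(5 - 12\right)\right) - -383700 = \left(9 + 11 \left(-7\right)\right) + 383700 = \left(9 - 77\right) + 383700 = -68 + 383700 = 383632$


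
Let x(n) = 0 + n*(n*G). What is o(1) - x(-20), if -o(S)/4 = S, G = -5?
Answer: 1996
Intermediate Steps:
o(S) = -4*S
x(n) = -5*n² (x(n) = 0 + n*(n*(-5)) = 0 + n*(-5*n) = 0 - 5*n² = -5*n²)
o(1) - x(-20) = -4*1 - (-5)*(-20)² = -4 - (-5)*400 = -4 - 1*(-2000) = -4 + 2000 = 1996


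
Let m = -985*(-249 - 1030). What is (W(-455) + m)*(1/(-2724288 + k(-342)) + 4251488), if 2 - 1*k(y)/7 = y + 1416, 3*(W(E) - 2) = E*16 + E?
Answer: 10951347987980423855/2048844 ≈ 5.3451e+12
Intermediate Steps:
W(E) = 2 + 17*E/3 (W(E) = 2 + (E*16 + E)/3 = 2 + (16*E + E)/3 = 2 + (17*E)/3 = 2 + 17*E/3)
m = 1259815 (m = -985*(-1279) = 1259815)
k(y) = -9898 - 7*y (k(y) = 14 - 7*(y + 1416) = 14 - 7*(1416 + y) = 14 + (-9912 - 7*y) = -9898 - 7*y)
(W(-455) + m)*(1/(-2724288 + k(-342)) + 4251488) = ((2 + (17/3)*(-455)) + 1259815)*(1/(-2724288 + (-9898 - 7*(-342))) + 4251488) = ((2 - 7735/3) + 1259815)*(1/(-2724288 + (-9898 + 2394)) + 4251488) = (-7729/3 + 1259815)*(1/(-2724288 - 7504) + 4251488) = 3771716*(1/(-2731792) + 4251488)/3 = 3771716*(-1/2731792 + 4251488)/3 = (3771716/3)*(11614180906495/2731792) = 10951347987980423855/2048844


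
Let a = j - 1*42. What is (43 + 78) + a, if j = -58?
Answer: 21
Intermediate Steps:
a = -100 (a = -58 - 1*42 = -58 - 42 = -100)
(43 + 78) + a = (43 + 78) - 100 = 121 - 100 = 21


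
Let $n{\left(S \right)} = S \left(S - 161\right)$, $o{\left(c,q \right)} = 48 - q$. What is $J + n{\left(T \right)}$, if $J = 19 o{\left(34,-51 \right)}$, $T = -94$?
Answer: $25851$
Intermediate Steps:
$J = 1881$ ($J = 19 \left(48 - -51\right) = 19 \left(48 + 51\right) = 19 \cdot 99 = 1881$)
$n{\left(S \right)} = S \left(-161 + S\right)$
$J + n{\left(T \right)} = 1881 - 94 \left(-161 - 94\right) = 1881 - -23970 = 1881 + 23970 = 25851$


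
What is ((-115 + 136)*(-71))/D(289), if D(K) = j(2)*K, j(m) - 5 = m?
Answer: -213/289 ≈ -0.73702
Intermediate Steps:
j(m) = 5 + m
D(K) = 7*K (D(K) = (5 + 2)*K = 7*K)
((-115 + 136)*(-71))/D(289) = ((-115 + 136)*(-71))/((7*289)) = (21*(-71))/2023 = -1491*1/2023 = -213/289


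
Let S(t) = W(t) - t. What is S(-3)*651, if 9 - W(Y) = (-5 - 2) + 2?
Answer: 11067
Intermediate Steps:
W(Y) = 14 (W(Y) = 9 - ((-5 - 2) + 2) = 9 - (-7 + 2) = 9 - 1*(-5) = 9 + 5 = 14)
S(t) = 14 - t
S(-3)*651 = (14 - 1*(-3))*651 = (14 + 3)*651 = 17*651 = 11067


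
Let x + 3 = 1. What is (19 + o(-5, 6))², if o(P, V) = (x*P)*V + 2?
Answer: 6561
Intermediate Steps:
x = -2 (x = -3 + 1 = -2)
o(P, V) = 2 - 2*P*V (o(P, V) = (-2*P)*V + 2 = -2*P*V + 2 = 2 - 2*P*V)
(19 + o(-5, 6))² = (19 + (2 - 2*(-5)*6))² = (19 + (2 + 60))² = (19 + 62)² = 81² = 6561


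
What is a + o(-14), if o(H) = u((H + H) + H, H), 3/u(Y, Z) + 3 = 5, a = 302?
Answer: 607/2 ≈ 303.50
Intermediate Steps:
u(Y, Z) = 3/2 (u(Y, Z) = 3/(-3 + 5) = 3/2)
o(H) = 3/2
a + o(-14) = 302 + 3/2 = 607/2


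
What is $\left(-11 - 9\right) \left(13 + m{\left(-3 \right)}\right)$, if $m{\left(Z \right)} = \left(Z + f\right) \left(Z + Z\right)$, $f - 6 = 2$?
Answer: $340$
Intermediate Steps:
$f = 8$ ($f = 6 + 2 = 8$)
$m{\left(Z \right)} = 2 Z \left(8 + Z\right)$ ($m{\left(Z \right)} = \left(Z + 8\right) \left(Z + Z\right) = \left(8 + Z\right) 2 Z = 2 Z \left(8 + Z\right)$)
$\left(-11 - 9\right) \left(13 + m{\left(-3 \right)}\right) = \left(-11 - 9\right) \left(13 + 2 \left(-3\right) \left(8 - 3\right)\right) = - 20 \left(13 + 2 \left(-3\right) 5\right) = - 20 \left(13 - 30\right) = \left(-20\right) \left(-17\right) = 340$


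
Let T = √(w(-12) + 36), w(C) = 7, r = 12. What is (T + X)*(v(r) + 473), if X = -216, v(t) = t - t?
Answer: -102168 + 473*√43 ≈ -99066.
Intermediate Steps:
v(t) = 0
T = √43 (T = √(7 + 36) = √43 ≈ 6.5574)
(T + X)*(v(r) + 473) = (√43 - 216)*(0 + 473) = (-216 + √43)*473 = -102168 + 473*√43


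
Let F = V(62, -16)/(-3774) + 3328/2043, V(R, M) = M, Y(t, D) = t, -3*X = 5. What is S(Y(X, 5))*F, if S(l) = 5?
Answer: 10493800/1285047 ≈ 8.1661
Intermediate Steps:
X = -5/3 (X = -⅓*5 = -5/3 ≈ -1.6667)
F = 2098760/1285047 (F = -16/(-3774) + 3328/2043 = -16*(-1/3774) + 3328*(1/2043) = 8/1887 + 3328/2043 = 2098760/1285047 ≈ 1.6332)
S(Y(X, 5))*F = 5*(2098760/1285047) = 10493800/1285047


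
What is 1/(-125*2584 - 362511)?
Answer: -1/685511 ≈ -1.4588e-6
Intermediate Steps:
1/(-125*2584 - 362511) = 1/(-323000 - 362511) = 1/(-685511) = -1/685511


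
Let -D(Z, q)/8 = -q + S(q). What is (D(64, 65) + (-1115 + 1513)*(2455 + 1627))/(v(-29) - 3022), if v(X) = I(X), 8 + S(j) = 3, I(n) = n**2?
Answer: -541732/727 ≈ -745.16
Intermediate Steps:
S(j) = -5 (S(j) = -8 + 3 = -5)
v(X) = X**2
D(Z, q) = 40 + 8*q (D(Z, q) = -8*(-q - 5) = -8*(-5 - q) = 40 + 8*q)
(D(64, 65) + (-1115 + 1513)*(2455 + 1627))/(v(-29) - 3022) = ((40 + 8*65) + (-1115 + 1513)*(2455 + 1627))/((-29)**2 - 3022) = ((40 + 520) + 398*4082)/(841 - 3022) = (560 + 1624636)/(-2181) = 1625196*(-1/2181) = -541732/727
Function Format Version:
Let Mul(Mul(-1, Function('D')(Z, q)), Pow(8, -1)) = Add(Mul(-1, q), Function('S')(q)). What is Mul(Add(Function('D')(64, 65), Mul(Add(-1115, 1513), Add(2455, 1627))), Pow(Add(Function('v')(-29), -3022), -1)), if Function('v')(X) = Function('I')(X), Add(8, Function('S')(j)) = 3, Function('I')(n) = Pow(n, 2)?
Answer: Rational(-541732, 727) ≈ -745.16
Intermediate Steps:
Function('S')(j) = -5 (Function('S')(j) = Add(-8, 3) = -5)
Function('v')(X) = Pow(X, 2)
Function('D')(Z, q) = Add(40, Mul(8, q)) (Function('D')(Z, q) = Mul(-8, Add(Mul(-1, q), -5)) = Mul(-8, Add(-5, Mul(-1, q))) = Add(40, Mul(8, q)))
Mul(Add(Function('D')(64, 65), Mul(Add(-1115, 1513), Add(2455, 1627))), Pow(Add(Function('v')(-29), -3022), -1)) = Mul(Add(Add(40, Mul(8, 65)), Mul(Add(-1115, 1513), Add(2455, 1627))), Pow(Add(Pow(-29, 2), -3022), -1)) = Mul(Add(Add(40, 520), Mul(398, 4082)), Pow(Add(841, -3022), -1)) = Mul(Add(560, 1624636), Pow(-2181, -1)) = Mul(1625196, Rational(-1, 2181)) = Rational(-541732, 727)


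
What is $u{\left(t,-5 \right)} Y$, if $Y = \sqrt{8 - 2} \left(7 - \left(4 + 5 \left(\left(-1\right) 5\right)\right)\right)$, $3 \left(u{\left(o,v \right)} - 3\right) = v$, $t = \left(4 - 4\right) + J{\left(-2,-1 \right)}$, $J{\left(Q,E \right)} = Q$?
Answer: $\frac{112 \sqrt{6}}{3} \approx 91.448$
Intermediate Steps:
$t = -2$ ($t = \left(4 - 4\right) - 2 = 0 - 2 = -2$)
$u{\left(o,v \right)} = 3 + \frac{v}{3}$
$Y = 28 \sqrt{6}$ ($Y = \sqrt{6} \left(7 - -21\right) = \sqrt{6} \left(7 + \left(-4 + 25\right)\right) = \sqrt{6} \left(7 + 21\right) = \sqrt{6} \cdot 28 = 28 \sqrt{6} \approx 68.586$)
$u{\left(t,-5 \right)} Y = \left(3 + \frac{1}{3} \left(-5\right)\right) 28 \sqrt{6} = \left(3 - \frac{5}{3}\right) 28 \sqrt{6} = \frac{4 \cdot 28 \sqrt{6}}{3} = \frac{112 \sqrt{6}}{3}$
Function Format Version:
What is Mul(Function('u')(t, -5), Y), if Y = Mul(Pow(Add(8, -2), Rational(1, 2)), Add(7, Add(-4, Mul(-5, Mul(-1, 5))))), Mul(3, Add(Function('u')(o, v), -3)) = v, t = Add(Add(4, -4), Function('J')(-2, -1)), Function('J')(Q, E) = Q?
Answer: Mul(Rational(112, 3), Pow(6, Rational(1, 2))) ≈ 91.448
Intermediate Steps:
t = -2 (t = Add(Add(4, -4), -2) = Add(0, -2) = -2)
Function('u')(o, v) = Add(3, Mul(Rational(1, 3), v))
Y = Mul(28, Pow(6, Rational(1, 2))) (Y = Mul(Pow(6, Rational(1, 2)), Add(7, Add(-4, Mul(-5, -5)))) = Mul(Pow(6, Rational(1, 2)), Add(7, Add(-4, 25))) = Mul(Pow(6, Rational(1, 2)), Add(7, 21)) = Mul(Pow(6, Rational(1, 2)), 28) = Mul(28, Pow(6, Rational(1, 2))) ≈ 68.586)
Mul(Function('u')(t, -5), Y) = Mul(Add(3, Mul(Rational(1, 3), -5)), Mul(28, Pow(6, Rational(1, 2)))) = Mul(Add(3, Rational(-5, 3)), Mul(28, Pow(6, Rational(1, 2)))) = Mul(Rational(4, 3), Mul(28, Pow(6, Rational(1, 2)))) = Mul(Rational(112, 3), Pow(6, Rational(1, 2)))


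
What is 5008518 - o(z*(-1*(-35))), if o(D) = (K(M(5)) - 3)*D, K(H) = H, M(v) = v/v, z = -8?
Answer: 5007958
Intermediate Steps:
M(v) = 1
o(D) = -2*D (o(D) = (1 - 3)*D = -2*D)
5008518 - o(z*(-1*(-35))) = 5008518 - (-2)*(-(-8)*(-35)) = 5008518 - (-2)*(-8*35) = 5008518 - (-2)*(-280) = 5008518 - 1*560 = 5008518 - 560 = 5007958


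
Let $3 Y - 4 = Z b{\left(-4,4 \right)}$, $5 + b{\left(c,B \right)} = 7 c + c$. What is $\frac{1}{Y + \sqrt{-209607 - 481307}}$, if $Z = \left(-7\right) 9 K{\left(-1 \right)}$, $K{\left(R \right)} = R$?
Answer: $- \frac{6981}{11633155} - \frac{9 i \sqrt{690914}}{11633155} \approx -0.00060009 - 0.00064307 i$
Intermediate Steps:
$b{\left(c,B \right)} = -5 + 8 c$ ($b{\left(c,B \right)} = -5 + \left(7 c + c\right) = -5 + 8 c$)
$Z = 63$ ($Z = \left(-7\right) 9 \left(-1\right) = \left(-63\right) \left(-1\right) = 63$)
$Y = - \frac{2327}{3}$ ($Y = \frac{4}{3} + \frac{63 \left(-5 + 8 \left(-4\right)\right)}{3} = \frac{4}{3} + \frac{63 \left(-5 - 32\right)}{3} = \frac{4}{3} + \frac{63 \left(-37\right)}{3} = \frac{4}{3} + \frac{1}{3} \left(-2331\right) = \frac{4}{3} - 777 = - \frac{2327}{3} \approx -775.67$)
$\frac{1}{Y + \sqrt{-209607 - 481307}} = \frac{1}{- \frac{2327}{3} + \sqrt{-209607 - 481307}} = \frac{1}{- \frac{2327}{3} + \sqrt{-690914}} = \frac{1}{- \frac{2327}{3} + i \sqrt{690914}}$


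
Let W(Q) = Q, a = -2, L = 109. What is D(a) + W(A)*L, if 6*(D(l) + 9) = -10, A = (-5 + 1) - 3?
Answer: -2321/3 ≈ -773.67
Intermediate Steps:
A = -7 (A = -4 - 3 = -7)
D(l) = -32/3 (D(l) = -9 + (⅙)*(-10) = -9 - 5/3 = -32/3)
D(a) + W(A)*L = -32/3 - 7*109 = -32/3 - 763 = -2321/3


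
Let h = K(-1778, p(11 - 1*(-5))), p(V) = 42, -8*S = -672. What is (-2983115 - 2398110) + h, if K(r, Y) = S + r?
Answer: -5382919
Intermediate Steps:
S = 84 (S = -⅛*(-672) = 84)
K(r, Y) = 84 + r
h = -1694 (h = 84 - 1778 = -1694)
(-2983115 - 2398110) + h = (-2983115 - 2398110) - 1694 = -5381225 - 1694 = -5382919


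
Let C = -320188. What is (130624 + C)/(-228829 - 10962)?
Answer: 189564/239791 ≈ 0.79054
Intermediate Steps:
(130624 + C)/(-228829 - 10962) = (130624 - 320188)/(-228829 - 10962) = -189564/(-239791) = -189564*(-1/239791) = 189564/239791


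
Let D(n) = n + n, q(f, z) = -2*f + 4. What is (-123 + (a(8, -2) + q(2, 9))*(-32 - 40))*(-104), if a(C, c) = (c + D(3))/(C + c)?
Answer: 17784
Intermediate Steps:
q(f, z) = 4 - 2*f
D(n) = 2*n
a(C, c) = (6 + c)/(C + c) (a(C, c) = (c + 2*3)/(C + c) = (c + 6)/(C + c) = (6 + c)/(C + c))
(-123 + (a(8, -2) + q(2, 9))*(-32 - 40))*(-104) = (-123 + ((6 - 2)/(8 - 2) + (4 - 2*2))*(-32 - 40))*(-104) = (-123 + (4/6 + (4 - 4))*(-72))*(-104) = (-123 + ((⅙)*4 + 0)*(-72))*(-104) = (-123 + (⅔ + 0)*(-72))*(-104) = (-123 + (⅔)*(-72))*(-104) = (-123 - 48)*(-104) = -171*(-104) = 17784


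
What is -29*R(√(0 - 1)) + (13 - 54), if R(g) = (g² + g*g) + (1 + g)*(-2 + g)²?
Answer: -186 + 29*I ≈ -186.0 + 29.0*I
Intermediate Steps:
R(g) = 2*g² + (-2 + g)²*(1 + g) (R(g) = (g² + g²) + (-2 + g)²*(1 + g) = 2*g² + (-2 + g)²*(1 + g))
-29*R(√(0 - 1)) + (13 - 54) = -29*(4 + (√(0 - 1))³ - (√(0 - 1))²) + (13 - 54) = -29*(4 + (√(-1))³ - (√(-1))²) - 41 = -29*(4 + I³ - I²) - 41 = -29*(4 - I - 1*(-1)) - 41 = -29*(4 - I + 1) - 41 = -29*(5 - I) - 41 = (-145 + 29*I) - 41 = -186 + 29*I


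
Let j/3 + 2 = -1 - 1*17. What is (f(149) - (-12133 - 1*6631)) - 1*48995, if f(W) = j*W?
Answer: -39171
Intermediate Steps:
j = -60 (j = -6 + 3*(-1 - 1*17) = -6 + 3*(-1 - 17) = -6 + 3*(-18) = -6 - 54 = -60)
f(W) = -60*W
(f(149) - (-12133 - 1*6631)) - 1*48995 = (-60*149 - (-12133 - 1*6631)) - 1*48995 = (-8940 - (-12133 - 6631)) - 48995 = (-8940 - 1*(-18764)) - 48995 = (-8940 + 18764) - 48995 = 9824 - 48995 = -39171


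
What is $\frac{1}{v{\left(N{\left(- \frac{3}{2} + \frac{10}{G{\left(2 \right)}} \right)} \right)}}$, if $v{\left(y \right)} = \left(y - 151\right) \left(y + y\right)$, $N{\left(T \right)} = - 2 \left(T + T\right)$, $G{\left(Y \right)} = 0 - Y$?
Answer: $- \frac{1}{6500} \approx -0.00015385$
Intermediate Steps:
$G{\left(Y \right)} = - Y$
$N{\left(T \right)} = - 4 T$ ($N{\left(T \right)} = - 2 \cdot 2 T = - 4 T$)
$v{\left(y \right)} = 2 y \left(-151 + y\right)$ ($v{\left(y \right)} = \left(-151 + y\right) 2 y = 2 y \left(-151 + y\right)$)
$\frac{1}{v{\left(N{\left(- \frac{3}{2} + \frac{10}{G{\left(2 \right)}} \right)} \right)}} = \frac{1}{2 \left(- 4 \left(- \frac{3}{2} + \frac{10}{\left(-1\right) 2}\right)\right) \left(-151 - 4 \left(- \frac{3}{2} + \frac{10}{\left(-1\right) 2}\right)\right)} = \frac{1}{2 \left(- 4 \left(\left(-3\right) \frac{1}{2} + \frac{10}{-2}\right)\right) \left(-151 - 4 \left(\left(-3\right) \frac{1}{2} + \frac{10}{-2}\right)\right)} = \frac{1}{2 \left(- 4 \left(- \frac{3}{2} + 10 \left(- \frac{1}{2}\right)\right)\right) \left(-151 - 4 \left(- \frac{3}{2} + 10 \left(- \frac{1}{2}\right)\right)\right)} = \frac{1}{2 \left(- 4 \left(- \frac{3}{2} - 5\right)\right) \left(-151 - 4 \left(- \frac{3}{2} - 5\right)\right)} = \frac{1}{2 \left(\left(-4\right) \left(- \frac{13}{2}\right)\right) \left(-151 - -26\right)} = \frac{1}{2 \cdot 26 \left(-151 + 26\right)} = \frac{1}{2 \cdot 26 \left(-125\right)} = \frac{1}{-6500} = - \frac{1}{6500}$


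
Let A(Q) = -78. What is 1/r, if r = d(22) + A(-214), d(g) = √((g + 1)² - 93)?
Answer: -39/2824 - √109/2824 ≈ -0.017507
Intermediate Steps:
d(g) = √(-93 + (1 + g)²) (d(g) = √((1 + g)² - 93) = √(-93 + (1 + g)²))
r = -78 + 2*√109 (r = √(-93 + (1 + 22)²) - 78 = √(-93 + 23²) - 78 = √(-93 + 529) - 78 = √436 - 78 = 2*√109 - 78 = -78 + 2*√109 ≈ -57.119)
1/r = 1/(-78 + 2*√109)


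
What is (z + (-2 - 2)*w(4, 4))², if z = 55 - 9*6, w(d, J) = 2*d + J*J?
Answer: 9025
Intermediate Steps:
w(d, J) = J² + 2*d (w(d, J) = 2*d + J² = J² + 2*d)
z = 1 (z = 55 - 1*54 = 55 - 54 = 1)
(z + (-2 - 2)*w(4, 4))² = (1 + (-2 - 2)*(4² + 2*4))² = (1 - 4*(16 + 8))² = (1 - 4*24)² = (1 - 96)² = (-95)² = 9025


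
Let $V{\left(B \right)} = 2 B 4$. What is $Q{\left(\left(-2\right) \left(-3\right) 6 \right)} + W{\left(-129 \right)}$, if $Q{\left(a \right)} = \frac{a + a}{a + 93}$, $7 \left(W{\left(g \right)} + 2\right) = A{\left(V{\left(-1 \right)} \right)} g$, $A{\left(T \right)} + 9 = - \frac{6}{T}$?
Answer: $\frac{181315}{1204} \approx 150.59$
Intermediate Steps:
$V{\left(B \right)} = 8 B$
$A{\left(T \right)} = -9 - \frac{6}{T}$
$W{\left(g \right)} = -2 - \frac{33 g}{28}$ ($W{\left(g \right)} = -2 + \frac{\left(-9 - \frac{6}{8 \left(-1\right)}\right) g}{7} = -2 + \frac{\left(-9 - \frac{6}{-8}\right) g}{7} = -2 + \frac{\left(-9 - - \frac{3}{4}\right) g}{7} = -2 + \frac{\left(-9 + \frac{3}{4}\right) g}{7} = -2 + \frac{\left(- \frac{33}{4}\right) g}{7} = -2 - \frac{33 g}{28}$)
$Q{\left(a \right)} = \frac{2 a}{93 + a}$
$Q{\left(\left(-2\right) \left(-3\right) 6 \right)} + W{\left(-129 \right)} = \frac{2 \left(-2\right) \left(-3\right) 6}{93 + \left(-2\right) \left(-3\right) 6} - - \frac{4201}{28} = \frac{2 \cdot 6 \cdot 6}{93 + 6 \cdot 6} + \left(-2 + \frac{4257}{28}\right) = 2 \cdot 36 \frac{1}{93 + 36} + \frac{4201}{28} = 2 \cdot 36 \cdot \frac{1}{129} + \frac{4201}{28} = \frac{24}{43} + \frac{4201}{28} = \frac{181315}{1204}$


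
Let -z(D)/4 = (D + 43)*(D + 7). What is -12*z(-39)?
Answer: -6144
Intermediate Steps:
z(D) = -4*(7 + D)*(43 + D) (z(D) = -4*(D + 43)*(D + 7) = -4*(43 + D)*(7 + D) = -4*(7 + D)*(43 + D))
-12*z(-39) = -12*(-1204 - 200*(-39) - 4*(-39)²) = -12*(-1204 + 7800 - 4*1521) = -12*(-1204 + 7800 - 6084) = -12*512 = -6144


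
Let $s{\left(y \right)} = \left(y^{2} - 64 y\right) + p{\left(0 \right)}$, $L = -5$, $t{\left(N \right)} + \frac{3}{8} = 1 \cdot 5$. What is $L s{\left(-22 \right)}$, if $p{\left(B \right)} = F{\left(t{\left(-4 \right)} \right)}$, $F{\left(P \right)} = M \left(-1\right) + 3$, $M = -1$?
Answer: $-9480$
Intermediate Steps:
$t{\left(N \right)} = \frac{37}{8}$ ($t{\left(N \right)} = - \frac{3}{8} + 1 \cdot 5 = - \frac{3}{8} + 5 = \frac{37}{8}$)
$F{\left(P \right)} = 4$ ($F{\left(P \right)} = \left(-1\right) \left(-1\right) + 3 = 1 + 3 = 4$)
$p{\left(B \right)} = 4$
$s{\left(y \right)} = 4 + y^{2} - 64 y$ ($s{\left(y \right)} = \left(y^{2} - 64 y\right) + 4 = 4 + y^{2} - 64 y$)
$L s{\left(-22 \right)} = - 5 \left(4 + \left(-22\right)^{2} - -1408\right) = - 5 \left(4 + 484 + 1408\right) = \left(-5\right) 1896 = -9480$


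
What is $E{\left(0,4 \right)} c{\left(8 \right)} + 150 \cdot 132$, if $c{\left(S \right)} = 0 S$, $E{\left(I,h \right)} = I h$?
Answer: $19800$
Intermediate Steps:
$c{\left(S \right)} = 0$
$E{\left(0,4 \right)} c{\left(8 \right)} + 150 \cdot 132 = 0 \cdot 4 \cdot 0 + 150 \cdot 132 = 0 \cdot 0 + 19800 = 0 + 19800 = 19800$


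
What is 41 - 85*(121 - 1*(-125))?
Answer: -20869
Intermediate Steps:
41 - 85*(121 - 1*(-125)) = 41 - 85*(121 + 125) = 41 - 85*246 = 41 - 20910 = -20869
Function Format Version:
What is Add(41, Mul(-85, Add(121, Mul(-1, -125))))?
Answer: -20869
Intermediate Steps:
Add(41, Mul(-85, Add(121, Mul(-1, -125)))) = Add(41, Mul(-85, Add(121, 125))) = Add(41, Mul(-85, 246)) = Add(41, -20910) = -20869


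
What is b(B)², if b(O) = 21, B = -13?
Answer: 441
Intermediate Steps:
b(B)² = 21² = 441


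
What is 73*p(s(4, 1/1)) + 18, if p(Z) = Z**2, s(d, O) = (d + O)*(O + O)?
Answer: 7318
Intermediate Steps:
s(d, O) = 2*O*(O + d) (s(d, O) = (O + d)*(2*O) = 2*O*(O + d))
73*p(s(4, 1/1)) + 18 = 73*(2*(1/1 + 4)/1)**2 + 18 = 73*(2*1*(1 + 4))**2 + 18 = 73*(2*1*5)**2 + 18 = 73*10**2 + 18 = 73*100 + 18 = 7300 + 18 = 7318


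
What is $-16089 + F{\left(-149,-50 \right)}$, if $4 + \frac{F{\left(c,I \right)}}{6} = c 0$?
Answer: $-16113$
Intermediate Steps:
$F{\left(c,I \right)} = -24$ ($F{\left(c,I \right)} = -24 + 6 c 0 = -24 + 6 \cdot 0 = -24 + 0 = -24$)
$-16089 + F{\left(-149,-50 \right)} = -16089 - 24 = -16113$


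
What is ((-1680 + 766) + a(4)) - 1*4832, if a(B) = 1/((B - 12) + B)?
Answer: -22985/4 ≈ -5746.3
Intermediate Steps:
a(B) = 1/(-12 + 2*B) (a(B) = 1/((-12 + B) + B) = 1/(-12 + 2*B))
((-1680 + 766) + a(4)) - 1*4832 = ((-1680 + 766) + 1/(2*(-6 + 4))) - 1*4832 = (-914 + (½)/(-2)) - 4832 = (-914 + (½)*(-½)) - 4832 = (-914 - ¼) - 4832 = -3657/4 - 4832 = -22985/4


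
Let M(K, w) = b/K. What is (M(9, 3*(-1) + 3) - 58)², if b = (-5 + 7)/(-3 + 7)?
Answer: 1087849/324 ≈ 3357.6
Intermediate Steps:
b = ½ (b = 2/4 = 2*(¼) = ½ ≈ 0.50000)
M(K, w) = 1/(2*K)
(M(9, 3*(-1) + 3) - 58)² = ((½)/9 - 58)² = ((½)*(⅑) - 58)² = (1/18 - 58)² = (-1043/18)² = 1087849/324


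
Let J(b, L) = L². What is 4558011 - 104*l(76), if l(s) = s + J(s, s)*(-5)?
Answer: 7553627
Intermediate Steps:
l(s) = s - 5*s² (l(s) = s + s²*(-5) = s - 5*s²)
4558011 - 104*l(76) = 4558011 - 104*76*(1 - 5*76) = 4558011 - 104*76*(1 - 380) = 4558011 - 104*76*(-379) = 4558011 - 104*(-28804) = 4558011 - 1*(-2995616) = 4558011 + 2995616 = 7553627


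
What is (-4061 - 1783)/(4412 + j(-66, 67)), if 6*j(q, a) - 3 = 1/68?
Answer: -2384352/1800301 ≈ -1.3244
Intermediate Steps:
j(q, a) = 205/408 (j(q, a) = ½ + (⅙)/68 = ½ + (⅙)*(1/68) = ½ + 1/408 = 205/408)
(-4061 - 1783)/(4412 + j(-66, 67)) = (-4061 - 1783)/(4412 + 205/408) = -5844/1800301/408 = -5844*408/1800301 = -2384352/1800301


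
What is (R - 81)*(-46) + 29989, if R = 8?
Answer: 33347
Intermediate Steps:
(R - 81)*(-46) + 29989 = (8 - 81)*(-46) + 29989 = -73*(-46) + 29989 = 3358 + 29989 = 33347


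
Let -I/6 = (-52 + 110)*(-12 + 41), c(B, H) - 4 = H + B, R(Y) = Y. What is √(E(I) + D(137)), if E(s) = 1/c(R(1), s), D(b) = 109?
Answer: √11090474934/10087 ≈ 10.440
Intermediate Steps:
c(B, H) = 4 + B + H (c(B, H) = 4 + (H + B) = 4 + (B + H) = 4 + B + H)
I = -10092 (I = -6*(-52 + 110)*(-12 + 41) = -348*29 = -6*1682 = -10092)
E(s) = 1/(5 + s) (E(s) = 1/(4 + 1 + s) = 1/(5 + s))
√(E(I) + D(137)) = √(1/(5 - 10092) + 109) = √(1/(-10087) + 109) = √(-1/10087 + 109) = √(1099482/10087) = √11090474934/10087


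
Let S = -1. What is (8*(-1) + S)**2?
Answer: 81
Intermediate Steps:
(8*(-1) + S)**2 = (8*(-1) - 1)**2 = (-8 - 1)**2 = (-9)**2 = 81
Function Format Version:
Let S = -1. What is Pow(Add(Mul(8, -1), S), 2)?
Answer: 81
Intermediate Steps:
Pow(Add(Mul(8, -1), S), 2) = Pow(Add(Mul(8, -1), -1), 2) = Pow(Add(-8, -1), 2) = Pow(-9, 2) = 81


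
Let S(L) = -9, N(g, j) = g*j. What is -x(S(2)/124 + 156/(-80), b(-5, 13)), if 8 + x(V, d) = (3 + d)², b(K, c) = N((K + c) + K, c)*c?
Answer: -260092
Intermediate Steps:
b(K, c) = c²*(c + 2*K) (b(K, c) = (((K + c) + K)*c)*c = ((c + 2*K)*c)*c = (c*(c + 2*K))*c = c²*(c + 2*K))
x(V, d) = -8 + (3 + d)²
-x(S(2)/124 + 156/(-80), b(-5, 13)) = -(-8 + (3 + 13²*(13 + 2*(-5)))²) = -(-8 + (3 + 169*(13 - 10))²) = -(-8 + (3 + 169*3)²) = -(-8 + (3 + 507)²) = -(-8 + 510²) = -(-8 + 260100) = -1*260092 = -260092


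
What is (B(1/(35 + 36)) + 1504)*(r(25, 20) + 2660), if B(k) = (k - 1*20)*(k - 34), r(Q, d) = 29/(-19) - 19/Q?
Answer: 13893763646354/2394475 ≈ 5.8024e+6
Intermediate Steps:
r(Q, d) = -29/19 - 19/Q (r(Q, d) = 29*(-1/19) - 19/Q = -29/19 - 19/Q)
B(k) = (-34 + k)*(-20 + k) (B(k) = (k - 20)*(-34 + k) = (-20 + k)*(-34 + k) = (-34 + k)*(-20 + k))
(B(1/(35 + 36)) + 1504)*(r(25, 20) + 2660) = ((680 + (1/(35 + 36))² - 54/(35 + 36)) + 1504)*((-29/19 - 19/25) + 2660) = ((680 + (1/71)² - 54/71) + 1504)*((-29/19 - 19*1/25) + 2660) = ((680 + (1/71)² - 54*1/71) + 1504)*((-29/19 - 19/25) + 2660) = ((680 + 1/5041 - 54/71) + 1504)*(-1086/475 + 2660) = (3424047/5041 + 1504)*(1262414/475) = (11005711/5041)*(1262414/475) = 13893763646354/2394475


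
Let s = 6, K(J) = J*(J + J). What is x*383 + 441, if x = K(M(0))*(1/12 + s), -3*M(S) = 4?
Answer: 235579/27 ≈ 8725.1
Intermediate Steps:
M(S) = -4/3 (M(S) = -⅓*4 = -4/3)
K(J) = 2*J² (K(J) = J*(2*J) = 2*J²)
x = 584/27 (x = (2*(-4/3)²)*(1/12 + 6) = (2*(16/9))*(1/12 + 6) = (32/9)*(73/12) = 584/27 ≈ 21.630)
x*383 + 441 = (584/27)*383 + 441 = 223672/27 + 441 = 235579/27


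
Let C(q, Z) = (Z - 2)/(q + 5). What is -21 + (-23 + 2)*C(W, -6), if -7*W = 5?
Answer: 91/5 ≈ 18.200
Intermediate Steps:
W = -5/7 (W = -⅐*5 = -5/7 ≈ -0.71429)
C(q, Z) = (-2 + Z)/(5 + q)
-21 + (-23 + 2)*C(W, -6) = -21 + (-23 + 2)*((-2 - 6)/(5 - 5/7)) = -21 - 21*(-8)/30/7 = -21 - 49*(-8)/10 = -21 - 21*(-28/15) = -21 + 196/5 = 91/5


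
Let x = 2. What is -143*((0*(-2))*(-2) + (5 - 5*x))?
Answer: 715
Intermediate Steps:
-143*((0*(-2))*(-2) + (5 - 5*x)) = -143*((0*(-2))*(-2) + (5 - 5*2)) = -143*(0*(-2) + (5 - 10)) = -143*(0 - 5) = -143*(-5) = 715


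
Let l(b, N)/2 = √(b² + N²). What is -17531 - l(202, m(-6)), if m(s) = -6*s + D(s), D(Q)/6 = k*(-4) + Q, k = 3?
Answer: -17531 - 4*√11497 ≈ -17960.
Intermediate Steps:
D(Q) = -72 + 6*Q (D(Q) = 6*(3*(-4) + Q) = 6*(-12 + Q) = -72 + 6*Q)
m(s) = -72 (m(s) = -6*s + (-72 + 6*s) = -72)
l(b, N) = 2*√(N² + b²) (l(b, N) = 2*√(b² + N²) = 2*√(N² + b²))
-17531 - l(202, m(-6)) = -17531 - 2*√((-72)² + 202²) = -17531 - 2*√(5184 + 40804) = -17531 - 2*√45988 = -17531 - 2*2*√11497 = -17531 - 4*√11497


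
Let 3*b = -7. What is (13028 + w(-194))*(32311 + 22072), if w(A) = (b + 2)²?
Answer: 6376569899/9 ≈ 7.0851e+8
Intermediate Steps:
b = -7/3 (b = (⅓)*(-7) = -7/3 ≈ -2.3333)
w(A) = ⅑ (w(A) = (-7/3 + 2)² = (-⅓)² = ⅑)
(13028 + w(-194))*(32311 + 22072) = (13028 + ⅑)*(32311 + 22072) = (117253/9)*54383 = 6376569899/9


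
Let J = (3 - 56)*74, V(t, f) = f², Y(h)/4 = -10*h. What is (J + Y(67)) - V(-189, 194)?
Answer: -44238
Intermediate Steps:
Y(h) = -40*h (Y(h) = 4*(-10*h) = -40*h)
J = -3922 (J = -53*74 = -3922)
(J + Y(67)) - V(-189, 194) = (-3922 - 40*67) - 1*194² = (-3922 - 2680) - 1*37636 = -6602 - 37636 = -44238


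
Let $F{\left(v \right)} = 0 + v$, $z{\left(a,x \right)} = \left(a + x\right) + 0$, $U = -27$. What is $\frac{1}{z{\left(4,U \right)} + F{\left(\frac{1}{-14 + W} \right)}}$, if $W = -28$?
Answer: $- \frac{42}{967} \approx -0.043433$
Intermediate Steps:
$z{\left(a,x \right)} = a + x$
$F{\left(v \right)} = v$
$\frac{1}{z{\left(4,U \right)} + F{\left(\frac{1}{-14 + W} \right)}} = \frac{1}{\left(4 - 27\right) + \frac{1}{-14 - 28}} = \frac{1}{-23 + \frac{1}{-42}} = \frac{1}{-23 - \frac{1}{42}} = \frac{1}{- \frac{967}{42}} = - \frac{42}{967}$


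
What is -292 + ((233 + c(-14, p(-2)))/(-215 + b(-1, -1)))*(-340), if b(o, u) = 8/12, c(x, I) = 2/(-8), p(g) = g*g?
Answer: 49649/643 ≈ 77.215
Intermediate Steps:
p(g) = g²
c(x, I) = -¼ (c(x, I) = 2*(-⅛) = -¼)
b(o, u) = ⅔ (b(o, u) = 8*(1/12) = ⅔)
-292 + ((233 + c(-14, p(-2)))/(-215 + b(-1, -1)))*(-340) = -292 + ((233 - ¼)/(-215 + ⅔))*(-340) = -292 + (931/(4*(-643/3)))*(-340) = -292 + ((931/4)*(-3/643))*(-340) = -292 - 2793/2572*(-340) = -292 + 237405/643 = 49649/643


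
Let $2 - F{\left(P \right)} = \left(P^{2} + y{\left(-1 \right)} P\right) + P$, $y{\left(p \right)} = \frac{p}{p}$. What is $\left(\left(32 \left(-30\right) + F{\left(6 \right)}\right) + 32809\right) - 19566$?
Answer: $12237$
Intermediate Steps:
$y{\left(p \right)} = 1$
$F{\left(P \right)} = 2 - P^{2} - 2 P$ ($F{\left(P \right)} = 2 - \left(\left(P^{2} + 1 P\right) + P\right) = 2 - \left(\left(P^{2} + P\right) + P\right) = 2 - \left(\left(P + P^{2}\right) + P\right) = 2 - \left(P^{2} + 2 P\right) = 2 - P^{2} - 2 P$)
$\left(\left(32 \left(-30\right) + F{\left(6 \right)}\right) + 32809\right) - 19566 = \left(\left(32 \left(-30\right) - 46\right) + 32809\right) - 19566 = \left(\left(-960 - 46\right) + 32809\right) - 19566 = \left(-1006 + 32809\right) - 19566 = 31803 - 19566 = 12237$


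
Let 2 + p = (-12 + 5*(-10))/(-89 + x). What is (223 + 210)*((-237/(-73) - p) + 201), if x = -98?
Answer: 1217139618/13651 ≈ 89161.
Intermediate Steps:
p = -312/187 (p = -2 + (-12 + 5*(-10))/(-89 - 98) = -2 + (-12 - 50)/(-187) = -2 - 62*(-1/187) = -2 + 62/187 = -312/187 ≈ -1.6684)
(223 + 210)*((-237/(-73) - p) + 201) = (223 + 210)*((-237/(-73) - 1*(-312/187)) + 201) = 433*((-237*(-1/73) + 312/187) + 201) = 433*((237/73 + 312/187) + 201) = 433*(67095/13651 + 201) = 433*(2810946/13651) = 1217139618/13651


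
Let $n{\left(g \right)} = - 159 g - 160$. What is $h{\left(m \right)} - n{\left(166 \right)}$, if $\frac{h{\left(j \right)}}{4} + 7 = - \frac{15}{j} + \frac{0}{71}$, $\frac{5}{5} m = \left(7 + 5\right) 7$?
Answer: $\frac{185677}{7} \approx 26525.0$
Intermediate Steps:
$n{\left(g \right)} = -160 - 159 g$
$m = 84$ ($m = \left(7 + 5\right) 7 = 12 \cdot 7 = 84$)
$h{\left(j \right)} = -28 - \frac{60}{j}$ ($h{\left(j \right)} = -28 + 4 \left(- \frac{15}{j} + \frac{0}{71}\right) = -28 + 4 \left(- \frac{15}{j} + 0 \cdot \frac{1}{71}\right) = -28 + 4 \left(- \frac{15}{j} + 0\right) = -28 + 4 \left(- \frac{15}{j}\right) = -28 - \frac{60}{j}$)
$h{\left(m \right)} - n{\left(166 \right)} = \left(-28 - \frac{60}{84}\right) - \left(-160 - 26394\right) = \left(-28 - \frac{5}{7}\right) - \left(-160 - 26394\right) = \left(-28 - \frac{5}{7}\right) - -26554 = - \frac{201}{7} + 26554 = \frac{185677}{7}$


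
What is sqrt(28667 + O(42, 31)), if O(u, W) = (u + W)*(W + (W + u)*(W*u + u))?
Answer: 3*sqrt(799234) ≈ 2682.0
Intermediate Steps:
O(u, W) = (W + u)*(W + (W + u)*(u + W*u))
sqrt(28667 + O(42, 31)) = sqrt(28667 + (31**2 + 42**3 + 31*42 + 31*42**3 + 42*31**2 + 42*31**3 + 2*31*42**2 + 2*31**2*42**2)) = sqrt(28667 + (961 + 74088 + 1302 + 31*74088 + 42*961 + 42*29791 + 2*31*1764 + 2*961*1764)) = sqrt(28667 + (961 + 74088 + 1302 + 2296728 + 40362 + 1251222 + 109368 + 3390408)) = sqrt(28667 + 7164439) = sqrt(7193106) = 3*sqrt(799234)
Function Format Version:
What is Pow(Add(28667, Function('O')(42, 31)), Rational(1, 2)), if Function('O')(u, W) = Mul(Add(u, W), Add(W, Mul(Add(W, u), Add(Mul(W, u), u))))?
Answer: Mul(3, Pow(799234, Rational(1, 2))) ≈ 2682.0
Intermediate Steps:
Function('O')(u, W) = Mul(Add(W, u), Add(W, Mul(Add(W, u), Add(u, Mul(W, u)))))
Pow(Add(28667, Function('O')(42, 31)), Rational(1, 2)) = Pow(Add(28667, Add(Pow(31, 2), Pow(42, 3), Mul(31, 42), Mul(31, Pow(42, 3)), Mul(42, Pow(31, 2)), Mul(42, Pow(31, 3)), Mul(2, 31, Pow(42, 2)), Mul(2, Pow(31, 2), Pow(42, 2)))), Rational(1, 2)) = Pow(Add(28667, Add(961, 74088, 1302, Mul(31, 74088), Mul(42, 961), Mul(42, 29791), Mul(2, 31, 1764), Mul(2, 961, 1764))), Rational(1, 2)) = Pow(Add(28667, Add(961, 74088, 1302, 2296728, 40362, 1251222, 109368, 3390408)), Rational(1, 2)) = Pow(Add(28667, 7164439), Rational(1, 2)) = Pow(7193106, Rational(1, 2)) = Mul(3, Pow(799234, Rational(1, 2)))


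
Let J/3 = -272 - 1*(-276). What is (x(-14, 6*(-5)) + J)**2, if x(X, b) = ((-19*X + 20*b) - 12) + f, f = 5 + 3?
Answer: 106276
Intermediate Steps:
J = 12 (J = 3*(-272 - 1*(-276)) = 3*(-272 + 276) = 3*4 = 12)
f = 8
x(X, b) = -4 - 19*X + 20*b (x(X, b) = ((-19*X + 20*b) - 12) + 8 = (-12 - 19*X + 20*b) + 8 = -4 - 19*X + 20*b)
(x(-14, 6*(-5)) + J)**2 = ((-4 - 19*(-14) + 20*(6*(-5))) + 12)**2 = ((-4 + 266 + 20*(-30)) + 12)**2 = ((-4 + 266 - 600) + 12)**2 = (-338 + 12)**2 = (-326)**2 = 106276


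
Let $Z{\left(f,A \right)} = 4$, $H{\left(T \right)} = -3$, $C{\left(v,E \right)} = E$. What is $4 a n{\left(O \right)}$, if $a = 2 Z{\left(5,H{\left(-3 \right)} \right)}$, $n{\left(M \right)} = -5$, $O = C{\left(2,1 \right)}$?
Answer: $-160$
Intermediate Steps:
$O = 1$
$a = 8$ ($a = 2 \cdot 4 = 8$)
$4 a n{\left(O \right)} = 4 \cdot 8 \left(-5\right) = 32 \left(-5\right) = -160$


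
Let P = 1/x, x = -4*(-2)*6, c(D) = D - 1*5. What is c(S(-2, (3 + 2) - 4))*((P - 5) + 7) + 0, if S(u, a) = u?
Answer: -679/48 ≈ -14.146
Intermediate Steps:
c(D) = -5 + D (c(D) = D - 5 = -5 + D)
x = 48 (x = 8*6 = 48)
P = 1/48 ≈ 0.020833
c(S(-2, (3 + 2) - 4))*((P - 5) + 7) + 0 = (-5 - 2)*((1/48 - 5) + 7) + 0 = -7*(-239/48 + 7) + 0 = -7*97/48 + 0 = -679/48 + 0 = -679/48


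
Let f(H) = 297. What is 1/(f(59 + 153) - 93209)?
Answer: -1/92912 ≈ -1.0763e-5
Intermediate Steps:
1/(f(59 + 153) - 93209) = 1/(297 - 93209) = 1/(-92912) = -1/92912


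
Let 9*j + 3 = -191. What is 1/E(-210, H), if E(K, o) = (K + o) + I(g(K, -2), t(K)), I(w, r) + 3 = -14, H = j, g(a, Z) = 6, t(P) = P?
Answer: -9/2237 ≈ -0.0040232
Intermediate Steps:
j = -194/9 (j = -⅓ + (⅑)*(-191) = -⅓ - 191/9 = -194/9 ≈ -21.556)
H = -194/9 ≈ -21.556
I(w, r) = -17 (I(w, r) = -3 - 14 = -17)
E(K, o) = -17 + K + o (E(K, o) = (K + o) - 17 = -17 + K + o)
1/E(-210, H) = 1/(-17 - 210 - 194/9) = 1/(-2237/9) = -9/2237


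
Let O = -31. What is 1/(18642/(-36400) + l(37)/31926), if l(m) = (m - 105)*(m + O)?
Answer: -438200/230021 ≈ -1.9050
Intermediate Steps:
l(m) = (-105 + m)*(-31 + m) (l(m) = (m - 105)*(m - 31) = (-105 + m)*(-31 + m))
1/(18642/(-36400) + l(37)/31926) = 1/(18642/(-36400) + (3255 + 37² - 136*37)/31926) = 1/(18642*(-1/36400) + (3255 + 1369 - 5032)*(1/31926)) = 1/(-717/1400 - 408*1/31926) = 1/(-717/1400 - 4/313) = 1/(-230021/438200) = -438200/230021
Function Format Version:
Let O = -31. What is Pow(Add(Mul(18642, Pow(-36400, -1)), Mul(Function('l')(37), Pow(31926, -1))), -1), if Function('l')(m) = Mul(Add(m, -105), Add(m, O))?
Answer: Rational(-438200, 230021) ≈ -1.9050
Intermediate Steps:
Function('l')(m) = Mul(Add(-105, m), Add(-31, m)) (Function('l')(m) = Mul(Add(m, -105), Add(m, -31)) = Mul(Add(-105, m), Add(-31, m)))
Pow(Add(Mul(18642, Pow(-36400, -1)), Mul(Function('l')(37), Pow(31926, -1))), -1) = Pow(Add(Mul(18642, Pow(-36400, -1)), Mul(Add(3255, Pow(37, 2), Mul(-136, 37)), Pow(31926, -1))), -1) = Pow(Add(Mul(18642, Rational(-1, 36400)), Mul(Add(3255, 1369, -5032), Rational(1, 31926))), -1) = Pow(Add(Rational(-717, 1400), Mul(-408, Rational(1, 31926))), -1) = Pow(Add(Rational(-717, 1400), Rational(-4, 313)), -1) = Pow(Rational(-230021, 438200), -1) = Rational(-438200, 230021)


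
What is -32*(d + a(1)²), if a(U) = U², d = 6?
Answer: -224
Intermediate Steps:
-32*(d + a(1)²) = -32*(6 + (1²)²) = -32*(6 + 1²) = -32*(6 + 1) = -32*7 = -224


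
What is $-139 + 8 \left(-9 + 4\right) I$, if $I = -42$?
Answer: $1541$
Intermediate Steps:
$-139 + 8 \left(-9 + 4\right) I = -139 + 8 \left(-9 + 4\right) \left(-42\right) = -139 + 8 \left(-5\right) \left(-42\right) = -139 - -1680 = -139 + 1680 = 1541$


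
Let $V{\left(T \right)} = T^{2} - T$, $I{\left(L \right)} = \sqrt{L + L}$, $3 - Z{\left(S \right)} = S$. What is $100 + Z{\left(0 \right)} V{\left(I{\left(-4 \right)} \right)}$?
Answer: $76 - 6 i \sqrt{2} \approx 76.0 - 8.4853 i$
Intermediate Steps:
$Z{\left(S \right)} = 3 - S$
$I{\left(L \right)} = \sqrt{2} \sqrt{L}$ ($I{\left(L \right)} = \sqrt{2 L} = \sqrt{2} \sqrt{L}$)
$100 + Z{\left(0 \right)} V{\left(I{\left(-4 \right)} \right)} = 100 + \left(3 - 0\right) \sqrt{2} \sqrt{-4} \left(-1 + \sqrt{2} \sqrt{-4}\right) = 100 + \left(3 + 0\right) \sqrt{2} \cdot 2 i \left(-1 + \sqrt{2} \cdot 2 i\right) = 100 + 3 \cdot 2 i \sqrt{2} \left(-1 + 2 i \sqrt{2}\right) = 100 + 6 i \sqrt{2} \left(-1 + 2 i \sqrt{2}\right)$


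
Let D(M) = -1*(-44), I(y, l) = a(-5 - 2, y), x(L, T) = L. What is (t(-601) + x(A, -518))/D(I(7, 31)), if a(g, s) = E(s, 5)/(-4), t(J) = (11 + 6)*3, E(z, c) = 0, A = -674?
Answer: -623/44 ≈ -14.159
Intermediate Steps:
t(J) = 51 (t(J) = 17*3 = 51)
a(g, s) = 0 (a(g, s) = 0/(-4) = 0*(-¼) = 0)
I(y, l) = 0
D(M) = 44
(t(-601) + x(A, -518))/D(I(7, 31)) = (51 - 674)/44 = -623*1/44 = -623/44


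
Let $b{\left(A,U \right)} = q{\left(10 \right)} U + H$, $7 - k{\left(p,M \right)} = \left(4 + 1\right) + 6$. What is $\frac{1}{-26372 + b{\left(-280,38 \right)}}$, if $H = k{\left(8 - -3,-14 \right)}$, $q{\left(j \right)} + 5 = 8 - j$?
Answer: $- \frac{1}{26642} \approx -3.7535 \cdot 10^{-5}$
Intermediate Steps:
$q{\left(j \right)} = 3 - j$ ($q{\left(j \right)} = -5 - \left(-8 + j\right) = 3 - j$)
$k{\left(p,M \right)} = -4$ ($k{\left(p,M \right)} = 7 - \left(\left(4 + 1\right) + 6\right) = 7 - \left(5 + 6\right) = 7 - 11 = -4$)
$H = -4$
$b{\left(A,U \right)} = -4 - 7 U$ ($b{\left(A,U \right)} = \left(3 - 10\right) U - 4 = - 7 U - 4 = -4 - 7 U$)
$\frac{1}{-26372 + b{\left(-280,38 \right)}} = \frac{1}{-26372 - 270} = \frac{1}{-26642} = - \frac{1}{26642}$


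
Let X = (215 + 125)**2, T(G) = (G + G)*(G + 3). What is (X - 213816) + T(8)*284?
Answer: -48232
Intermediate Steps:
T(G) = 2*G*(3 + G) (T(G) = (2*G)*(3 + G) = 2*G*(3 + G))
X = 115600 (X = 340**2 = 115600)
(X - 213816) + T(8)*284 = (115600 - 213816) + (2*8*(3 + 8))*284 = -98216 + (2*8*11)*284 = -98216 + 176*284 = -98216 + 49984 = -48232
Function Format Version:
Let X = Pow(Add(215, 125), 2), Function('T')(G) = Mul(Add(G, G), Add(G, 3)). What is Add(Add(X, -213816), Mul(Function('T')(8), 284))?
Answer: -48232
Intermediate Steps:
Function('T')(G) = Mul(2, G, Add(3, G)) (Function('T')(G) = Mul(Mul(2, G), Add(3, G)) = Mul(2, G, Add(3, G)))
X = 115600 (X = Pow(340, 2) = 115600)
Add(Add(X, -213816), Mul(Function('T')(8), 284)) = Add(Add(115600, -213816), Mul(Mul(2, 8, Add(3, 8)), 284)) = Add(-98216, Mul(Mul(2, 8, 11), 284)) = Add(-98216, Mul(176, 284)) = Add(-98216, 49984) = -48232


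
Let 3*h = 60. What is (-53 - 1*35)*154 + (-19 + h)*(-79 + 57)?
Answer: -13574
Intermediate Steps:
h = 20 (h = (⅓)*60 = 20)
(-53 - 1*35)*154 + (-19 + h)*(-79 + 57) = (-53 - 1*35)*154 + (-19 + 20)*(-79 + 57) = (-53 - 35)*154 + 1*(-22) = -88*154 - 22 = -13552 - 22 = -13574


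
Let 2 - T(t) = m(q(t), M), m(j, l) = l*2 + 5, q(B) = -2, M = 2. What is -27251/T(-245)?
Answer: 3893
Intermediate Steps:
m(j, l) = 5 + 2*l (m(j, l) = 2*l + 5 = 5 + 2*l)
T(t) = -7 (T(t) = 2 - (5 + 2*2) = 2 - (5 + 4) = 2 - 1*9 = 2 - 9 = -7)
-27251/T(-245) = -27251/(-7) = -27251*(-⅐) = 3893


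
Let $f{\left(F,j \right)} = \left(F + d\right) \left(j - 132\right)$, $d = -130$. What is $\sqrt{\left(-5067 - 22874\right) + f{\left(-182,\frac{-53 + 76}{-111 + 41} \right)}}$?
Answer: $\frac{\sqrt{16348255}}{35} \approx 115.52$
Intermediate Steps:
$f{\left(F,j \right)} = \left(-132 + j\right) \left(-130 + F\right)$ ($f{\left(F,j \right)} = \left(F - 130\right) \left(j - 132\right) = \left(-130 + F\right) \left(-132 + j\right) = \left(-132 + j\right) \left(-130 + F\right)$)
$\sqrt{\left(-5067 - 22874\right) + f{\left(-182,\frac{-53 + 76}{-111 + 41} \right)}} = \sqrt{\left(-5067 - 22874\right) - \left(-41184 + \frac{312 \left(-53 + 76\right)}{-111 + 41}\right)} = \sqrt{\left(-5067 - 22874\right) + \left(17160 + 24024 - 130 \frac{23}{-70} - 182 \frac{23}{-70}\right)} = \sqrt{-27941 + \left(17160 + 24024 - 130 \cdot 23 \left(- \frac{1}{70}\right) - 182 \cdot 23 \left(- \frac{1}{70}\right)\right)} = \sqrt{-27941 + \left(17160 + 24024 - - \frac{299}{7} - - \frac{299}{5}\right)} = \sqrt{-27941 + \left(17160 + 24024 + \frac{299}{7} + \frac{299}{5}\right)} = \sqrt{-27941 + \frac{1445028}{35}} = \sqrt{\frac{467093}{35}} = \frac{\sqrt{16348255}}{35}$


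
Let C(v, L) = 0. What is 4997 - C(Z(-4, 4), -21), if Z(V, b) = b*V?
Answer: 4997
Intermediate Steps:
Z(V, b) = V*b
4997 - C(Z(-4, 4), -21) = 4997 - 1*0 = 4997 + 0 = 4997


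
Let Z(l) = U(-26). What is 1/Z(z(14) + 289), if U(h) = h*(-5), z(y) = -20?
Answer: 1/130 ≈ 0.0076923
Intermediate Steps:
U(h) = -5*h
Z(l) = 130 (Z(l) = -5*(-26) = 130)
1/Z(z(14) + 289) = 1/130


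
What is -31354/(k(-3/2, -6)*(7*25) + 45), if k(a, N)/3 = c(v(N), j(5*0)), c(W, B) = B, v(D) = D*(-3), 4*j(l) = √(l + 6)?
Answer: 250832/18015 - 438956*√6/10809 ≈ -85.551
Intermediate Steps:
j(l) = √(6 + l)/4 (j(l) = √(l + 6)/4 = √(6 + l)/4)
v(D) = -3*D
k(a, N) = 3*√6/4 (k(a, N) = 3*(√(6 + 5*0)/4) = 3*(√(6 + 0)/4) = 3*(√6/4) = 3*√6/4)
-31354/(k(-3/2, -6)*(7*25) + 45) = -31354/((3*√6/4)*(7*25) + 45) = -31354/((3*√6/4)*175 + 45) = -31354/(525*√6/4 + 45) = -31354/(45 + 525*√6/4)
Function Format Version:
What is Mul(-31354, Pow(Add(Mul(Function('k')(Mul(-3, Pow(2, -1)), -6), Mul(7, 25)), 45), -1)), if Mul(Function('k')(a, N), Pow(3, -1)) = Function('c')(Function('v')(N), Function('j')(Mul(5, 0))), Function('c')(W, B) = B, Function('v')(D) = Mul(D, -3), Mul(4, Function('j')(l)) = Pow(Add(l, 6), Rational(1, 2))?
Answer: Add(Rational(250832, 18015), Mul(Rational(-438956, 10809), Pow(6, Rational(1, 2)))) ≈ -85.551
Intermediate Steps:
Function('j')(l) = Mul(Rational(1, 4), Pow(Add(6, l), Rational(1, 2))) (Function('j')(l) = Mul(Rational(1, 4), Pow(Add(l, 6), Rational(1, 2))) = Mul(Rational(1, 4), Pow(Add(6, l), Rational(1, 2))))
Function('v')(D) = Mul(-3, D)
Function('k')(a, N) = Mul(Rational(3, 4), Pow(6, Rational(1, 2))) (Function('k')(a, N) = Mul(3, Mul(Rational(1, 4), Pow(Add(6, Mul(5, 0)), Rational(1, 2)))) = Mul(3, Mul(Rational(1, 4), Pow(Add(6, 0), Rational(1, 2)))) = Mul(3, Mul(Rational(1, 4), Pow(6, Rational(1, 2)))) = Mul(Rational(3, 4), Pow(6, Rational(1, 2))))
Mul(-31354, Pow(Add(Mul(Function('k')(Mul(-3, Pow(2, -1)), -6), Mul(7, 25)), 45), -1)) = Mul(-31354, Pow(Add(Mul(Mul(Rational(3, 4), Pow(6, Rational(1, 2))), Mul(7, 25)), 45), -1)) = Mul(-31354, Pow(Add(Mul(Mul(Rational(3, 4), Pow(6, Rational(1, 2))), 175), 45), -1)) = Mul(-31354, Pow(Add(Mul(Rational(525, 4), Pow(6, Rational(1, 2))), 45), -1)) = Mul(-31354, Pow(Add(45, Mul(Rational(525, 4), Pow(6, Rational(1, 2)))), -1))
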